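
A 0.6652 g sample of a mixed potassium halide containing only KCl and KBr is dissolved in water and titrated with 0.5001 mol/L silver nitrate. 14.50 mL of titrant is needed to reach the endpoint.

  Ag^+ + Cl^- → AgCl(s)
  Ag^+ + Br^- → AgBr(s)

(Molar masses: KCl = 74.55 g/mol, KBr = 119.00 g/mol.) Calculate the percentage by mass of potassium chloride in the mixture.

49.85 %

n(AgNO3) = 0.01450 × 0.5001 = 7.251 × 10^-3 mol
Let x = n(KCl), y = n(KBr).
Titrant: 1x + 1y = 7.251 × 10^-3;  mass: 74.55x + 119.00y = 0.6652
Solving, x = 4.448 × 10^-3 mol, y = 2.803 × 10^-3 mol
mass of KCl = 4.448 × 10^-3 × 74.55 = 0.3316 g
% KCl = 0.3316 / 0.6652 × 100 = 49.85 %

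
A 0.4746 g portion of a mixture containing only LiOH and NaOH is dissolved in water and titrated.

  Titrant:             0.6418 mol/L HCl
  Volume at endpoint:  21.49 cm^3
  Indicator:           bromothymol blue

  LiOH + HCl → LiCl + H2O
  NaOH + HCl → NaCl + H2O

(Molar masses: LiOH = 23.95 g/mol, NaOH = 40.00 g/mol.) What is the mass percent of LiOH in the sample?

24.24 %

n(HCl) = 0.02149 × 0.6418 = 0.01379 mol
Let x = n(LiOH), y = n(NaOH).
Titrant: 1x + 1y = 0.01379;  mass: 23.95x + 40.00y = 0.4746
Solving, x = 4.803 × 10^-3 mol, y = 8.989 × 10^-3 mol
mass of LiOH = 4.803 × 10^-3 × 23.95 = 0.1150 g
% LiOH = 0.1150 / 0.4746 × 100 = 24.24 %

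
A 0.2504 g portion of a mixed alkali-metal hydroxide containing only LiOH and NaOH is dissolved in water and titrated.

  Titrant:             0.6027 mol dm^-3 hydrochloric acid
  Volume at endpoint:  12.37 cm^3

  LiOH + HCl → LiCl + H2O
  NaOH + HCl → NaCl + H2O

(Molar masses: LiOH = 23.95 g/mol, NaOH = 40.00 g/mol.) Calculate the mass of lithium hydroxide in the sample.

n(HCl) = 0.01237 × 0.6027 = 7.455 × 10^-3 mol
Let x = n(LiOH), y = n(NaOH).
Titrant: 1x + 1y = 7.455 × 10^-3;  mass: 23.95x + 40.00y = 0.2504
Solving, x = 2.979 × 10^-3 mol, y = 4.476 × 10^-3 mol
mass of LiOH = 2.979 × 10^-3 × 23.95 = 0.07135 g

0.07135 g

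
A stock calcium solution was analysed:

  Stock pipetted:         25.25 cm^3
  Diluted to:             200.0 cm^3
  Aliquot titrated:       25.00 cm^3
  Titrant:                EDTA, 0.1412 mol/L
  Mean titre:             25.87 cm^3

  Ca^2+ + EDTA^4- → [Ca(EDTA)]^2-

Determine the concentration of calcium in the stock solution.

n(EDTA) = 0.02587 × 0.1412 = 3.653 × 10^-3 mol
n(Ca2+) in the aliquot = 3.653 × 10^-3 mol (1:1 ratio)
[Ca2+]_dilute = 3.653 × 10^-3 / 0.02500 = 0.1461 mol/L
Dilution factor = 200.0 / 25.25 = 7.921
[Ca2+]_stock = 0.1461 × 7.921 = 1.157 mol/L

1.157 mol/L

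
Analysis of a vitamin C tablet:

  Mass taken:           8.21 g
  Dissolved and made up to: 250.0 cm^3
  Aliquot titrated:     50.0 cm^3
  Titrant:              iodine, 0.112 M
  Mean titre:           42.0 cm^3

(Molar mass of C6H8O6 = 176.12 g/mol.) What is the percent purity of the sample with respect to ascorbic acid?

50.5 %

C6H8O6 + I2 → C6H6O6 + 2 HI
n(I2) per titration = 0.0420 × 0.112 = 4.70 × 10^-3 mol
n(C6H8O6) in each aliquot = 4.70 × 10^-3 mol (1:1 ratio)
n(C6H8O6) in the whole flask = 4.70 × 10^-3 × 250.0/50.0 = 0.0235 mol
mass of C6H8O6 = 0.0235 × 176.12 = 4.14 g
% C6H8O6 = 4.14 / 8.21 × 100 = 50.5 %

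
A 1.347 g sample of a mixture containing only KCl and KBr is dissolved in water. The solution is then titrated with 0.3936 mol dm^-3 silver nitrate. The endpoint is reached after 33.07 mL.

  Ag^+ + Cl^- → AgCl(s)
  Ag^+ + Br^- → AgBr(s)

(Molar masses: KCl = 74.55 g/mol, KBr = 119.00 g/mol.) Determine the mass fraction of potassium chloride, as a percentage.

n(AgNO3) = 0.03307 × 0.3936 = 0.01302 mol
Let x = n(KCl), y = n(KBr).
Titrant: 1x + 1y = 0.01302;  mass: 74.55x + 119.00y = 1.347
Solving, x = 4.543 × 10^-3 mol, y = 8.473 × 10^-3 mol
mass of KCl = 4.543 × 10^-3 × 74.55 = 0.3387 g
% KCl = 0.3387 / 1.347 × 100 = 25.14 %

25.14 %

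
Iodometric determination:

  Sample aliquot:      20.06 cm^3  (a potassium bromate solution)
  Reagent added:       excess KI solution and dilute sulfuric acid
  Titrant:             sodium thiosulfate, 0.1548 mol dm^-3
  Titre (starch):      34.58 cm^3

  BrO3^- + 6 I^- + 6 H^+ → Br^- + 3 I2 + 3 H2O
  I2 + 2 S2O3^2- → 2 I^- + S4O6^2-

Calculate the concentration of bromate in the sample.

0.04447 mol/L

n(S2O3^2-) = 0.03458 × 0.1548 = 5.353 × 10^-3 mol
n(I2) = n(S2O3^2-)/2 = 2.676 × 10^-3 mol
From the 1:3 ratio, n(BrO3^-) in the aliquot = 1/3 × 2.676 × 10^-3 = 8.922 × 10^-4 mol
[BrO3^-] = 8.922 × 10^-4 / 0.02006 = 0.04447 mol/L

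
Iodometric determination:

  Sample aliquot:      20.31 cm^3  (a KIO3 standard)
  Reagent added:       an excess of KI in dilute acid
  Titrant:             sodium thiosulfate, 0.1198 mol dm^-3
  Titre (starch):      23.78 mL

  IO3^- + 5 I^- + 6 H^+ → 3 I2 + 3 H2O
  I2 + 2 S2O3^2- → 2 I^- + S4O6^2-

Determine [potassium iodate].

0.02338 mol/L

n(S2O3^2-) = 0.02378 × 0.1198 = 2.849 × 10^-3 mol
n(I2) = n(S2O3^2-)/2 = 1.424 × 10^-3 mol
From the 1:3 ratio, n(IO3^-) in the aliquot = 1/3 × 1.424 × 10^-3 = 4.748 × 10^-4 mol
[IO3^-] = 4.748 × 10^-4 / 0.02031 = 0.02338 mol/L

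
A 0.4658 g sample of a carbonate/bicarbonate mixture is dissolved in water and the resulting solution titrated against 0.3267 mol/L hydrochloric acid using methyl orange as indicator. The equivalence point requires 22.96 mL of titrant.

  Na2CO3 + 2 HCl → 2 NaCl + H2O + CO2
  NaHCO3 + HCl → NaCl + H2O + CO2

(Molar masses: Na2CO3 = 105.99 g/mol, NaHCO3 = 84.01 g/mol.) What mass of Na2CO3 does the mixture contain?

0.2808 g

n(HCl) = 0.02296 × 0.3267 = 7.501 × 10^-3 mol
Let x = n(Na2CO3), y = n(NaHCO3).
Titrant: 2x + 1y = 7.501 × 10^-3;  mass: 105.99x + 84.01y = 0.4658
Solving, x = 2.650 × 10^-3 mol, y = 2.202 × 10^-3 mol
mass of Na2CO3 = 2.650 × 10^-3 × 105.99 = 0.2808 g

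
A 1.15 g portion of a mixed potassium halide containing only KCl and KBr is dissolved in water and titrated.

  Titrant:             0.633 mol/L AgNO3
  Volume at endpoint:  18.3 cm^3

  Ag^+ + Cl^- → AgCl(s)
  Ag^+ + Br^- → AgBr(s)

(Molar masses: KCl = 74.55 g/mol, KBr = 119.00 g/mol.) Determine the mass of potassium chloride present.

n(AgNO3) = 0.0183 × 0.633 = 0.0116 mol
Let x = n(KCl), y = n(KBr).
Titrant: 1x + 1y = 0.0116;  mass: 74.55x + 119.00y = 1.15
Solving, x = 5.14 × 10^-3 mol, y = 6.44 × 10^-3 mol
mass of KCl = 5.14 × 10^-3 × 74.55 = 0.383 g

0.383 g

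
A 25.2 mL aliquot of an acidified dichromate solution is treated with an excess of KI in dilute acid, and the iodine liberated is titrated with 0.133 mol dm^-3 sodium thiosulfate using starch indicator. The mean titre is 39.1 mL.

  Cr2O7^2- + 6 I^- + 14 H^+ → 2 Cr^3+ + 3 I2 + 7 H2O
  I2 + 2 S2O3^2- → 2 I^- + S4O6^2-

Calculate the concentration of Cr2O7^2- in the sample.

0.0344 mol/L

n(S2O3^2-) = 0.0391 × 0.133 = 5.20 × 10^-3 mol
n(I2) = n(S2O3^2-)/2 = 2.60 × 10^-3 mol
From the 1:3 ratio, n(Cr2O7^2-) in the aliquot = 1/3 × 2.60 × 10^-3 = 8.67 × 10^-4 mol
[Cr2O7^2-] = 8.67 × 10^-4 / 0.0252 = 0.0344 mol/L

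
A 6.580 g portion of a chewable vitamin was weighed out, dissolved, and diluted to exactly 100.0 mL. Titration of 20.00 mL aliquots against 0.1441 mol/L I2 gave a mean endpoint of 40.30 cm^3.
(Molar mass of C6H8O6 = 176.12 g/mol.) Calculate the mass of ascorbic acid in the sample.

C6H8O6 + I2 → C6H6O6 + 2 HI
n(I2) per titration = 0.04030 × 0.1441 = 5.807 × 10^-3 mol
n(C6H8O6) in each aliquot = 5.807 × 10^-3 mol (1:1 ratio)
n(C6H8O6) in the whole flask = 5.807 × 10^-3 × 100.0/20.00 = 0.02904 mol
mass of C6H8O6 = 0.02904 × 176.12 = 5.114 g

5.114 g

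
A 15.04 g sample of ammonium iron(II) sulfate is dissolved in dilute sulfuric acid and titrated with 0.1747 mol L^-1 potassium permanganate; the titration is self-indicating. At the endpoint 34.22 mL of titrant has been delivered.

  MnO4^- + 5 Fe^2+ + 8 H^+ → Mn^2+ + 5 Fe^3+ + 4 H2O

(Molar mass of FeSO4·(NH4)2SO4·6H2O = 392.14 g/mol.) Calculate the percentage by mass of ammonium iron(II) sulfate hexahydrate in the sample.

n(KMnO4) = 0.03422 L × 0.1747 mol/L = 5.978 × 10^-3 mol
From the 5:1 ratio, n(FeSO4·(NH4)2SO4·6H2O) = 5/1 × 5.978 × 10^-3 = 0.02989 mol
mass of FeSO4·(NH4)2SO4·6H2O = 0.02989 × 392.14 g/mol = 11.72 g
% FeSO4·(NH4)2SO4·6H2O = 11.72 / 15.04 × 100 = 77.94 %

77.94 %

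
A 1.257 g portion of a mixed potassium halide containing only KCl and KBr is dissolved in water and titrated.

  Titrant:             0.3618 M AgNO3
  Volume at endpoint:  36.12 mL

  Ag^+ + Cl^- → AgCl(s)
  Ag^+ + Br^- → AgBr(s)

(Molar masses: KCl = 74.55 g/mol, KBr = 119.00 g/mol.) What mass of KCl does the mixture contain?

n(AgNO3) = 0.03612 × 0.3618 = 0.01307 mol
Let x = n(KCl), y = n(KBr).
Titrant: 1x + 1y = 0.01307;  mass: 74.55x + 119.00y = 1.257
Solving, x = 6.707 × 10^-3 mol, y = 6.361 × 10^-3 mol
mass of KCl = 6.707 × 10^-3 × 74.55 = 0.5000 g

0.5000 g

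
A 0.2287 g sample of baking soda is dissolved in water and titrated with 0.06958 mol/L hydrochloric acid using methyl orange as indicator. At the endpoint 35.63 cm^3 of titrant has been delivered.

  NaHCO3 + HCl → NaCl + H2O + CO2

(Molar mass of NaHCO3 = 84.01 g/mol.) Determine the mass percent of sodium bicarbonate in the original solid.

91.07 %

n(HCl) = 0.03563 L × 0.06958 mol/L = 2.479 × 10^-3 mol
n(NaHCO3) = 2.479 × 10^-3 mol (1:1 ratio)
mass of NaHCO3 = 2.479 × 10^-3 × 84.01 g/mol = 0.2083 g
% NaHCO3 = 0.2083 / 0.2287 × 100 = 91.07 %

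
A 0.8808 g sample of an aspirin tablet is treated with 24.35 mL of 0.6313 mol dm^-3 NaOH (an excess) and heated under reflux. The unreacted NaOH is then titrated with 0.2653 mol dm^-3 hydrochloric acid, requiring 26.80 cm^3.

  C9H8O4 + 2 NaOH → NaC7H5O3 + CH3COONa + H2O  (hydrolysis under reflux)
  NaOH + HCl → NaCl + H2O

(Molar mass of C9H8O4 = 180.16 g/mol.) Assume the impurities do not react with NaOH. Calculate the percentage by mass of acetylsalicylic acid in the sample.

84.50 %

n(NaOH) added = 0.02435 × 0.6313 = 0.01537 mol
n(HCl) used in back-titration = 0.02680 × 0.2653 = 7.110 × 10^-3 mol
n(NaOH) left over = 7.110 × 10^-3 mol (1:1 ratio)
n(NaOH) consumed by analyte = 0.01537 − 7.110 × 10^-3 = 8.262 × 10^-3 mol
From the 1:2 ratio, n(C9H8O4) = 1/2 × 8.262 × 10^-3 = 4.131 × 10^-3 mol
mass of C9H8O4 = 4.131 × 10^-3 × 180.16 = 0.7443 g
% C9H8O4 = 0.7443 / 0.8808 × 100 = 84.50 %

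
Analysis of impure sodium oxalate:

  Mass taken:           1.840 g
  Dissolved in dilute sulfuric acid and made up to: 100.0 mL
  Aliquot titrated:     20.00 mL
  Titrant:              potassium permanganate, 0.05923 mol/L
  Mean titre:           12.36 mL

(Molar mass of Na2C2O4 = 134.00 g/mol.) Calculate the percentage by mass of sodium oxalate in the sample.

2 MnO4^- + 5 C2O4^2- + 16 H^+ → 2 Mn^2+ + 10 CO2 + 8 H2O
n(KMnO4) per titration = 0.01236 × 0.05923 = 7.321 × 10^-4 mol
From the 5:2 ratio, n(Na2C2O4) in each aliquot = 5/2 × 7.321 × 10^-4 = 1.830 × 10^-3 mol
n(Na2C2O4) in the whole flask = 1.830 × 10^-3 × 100.0/20.00 = 9.151 × 10^-3 mol
mass of Na2C2O4 = 9.151 × 10^-3 × 134.00 = 1.226 g
% Na2C2O4 = 1.226 / 1.840 × 100 = 66.64 %

66.64 %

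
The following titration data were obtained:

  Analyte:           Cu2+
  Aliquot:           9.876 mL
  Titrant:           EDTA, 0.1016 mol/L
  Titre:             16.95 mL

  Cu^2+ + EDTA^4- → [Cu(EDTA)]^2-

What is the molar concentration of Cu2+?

n(EDTA) = 0.01695 L × 0.1016 mol/L = 1.722 × 10^-3 mol
n(Cu2+) = 1.722 × 10^-3 mol (1:1 mole ratio)
[Cu2+] = 1.722 × 10^-3 mol / 0.009876 L = 0.1744 mol/L

0.1744 mol/L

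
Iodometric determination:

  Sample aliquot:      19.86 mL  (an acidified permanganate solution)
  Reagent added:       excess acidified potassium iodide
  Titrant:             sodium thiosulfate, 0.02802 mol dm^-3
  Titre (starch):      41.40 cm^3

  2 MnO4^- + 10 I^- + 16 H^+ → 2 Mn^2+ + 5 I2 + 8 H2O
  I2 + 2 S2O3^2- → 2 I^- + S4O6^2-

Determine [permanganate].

0.01168 mol/L

n(S2O3^2-) = 0.04140 × 0.02802 = 1.160 × 10^-3 mol
n(I2) = n(S2O3^2-)/2 = 5.800 × 10^-4 mol
From the 2:5 ratio, n(MnO4^-) in the aliquot = 2/5 × 5.800 × 10^-4 = 2.320 × 10^-4 mol
[MnO4^-] = 2.320 × 10^-4 / 0.01986 = 0.01168 mol/L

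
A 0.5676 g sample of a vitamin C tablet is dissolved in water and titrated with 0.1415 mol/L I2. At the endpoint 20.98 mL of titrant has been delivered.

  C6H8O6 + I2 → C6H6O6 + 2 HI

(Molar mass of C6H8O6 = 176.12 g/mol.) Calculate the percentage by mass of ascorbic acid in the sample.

92.11 %

n(I2) = 0.02098 L × 0.1415 mol/L = 2.969 × 10^-3 mol
n(C6H8O6) = 2.969 × 10^-3 mol (1:1 ratio)
mass of C6H8O6 = 2.969 × 10^-3 × 176.12 g/mol = 0.5228 g
% C6H8O6 = 0.5228 / 0.5676 × 100 = 92.11 %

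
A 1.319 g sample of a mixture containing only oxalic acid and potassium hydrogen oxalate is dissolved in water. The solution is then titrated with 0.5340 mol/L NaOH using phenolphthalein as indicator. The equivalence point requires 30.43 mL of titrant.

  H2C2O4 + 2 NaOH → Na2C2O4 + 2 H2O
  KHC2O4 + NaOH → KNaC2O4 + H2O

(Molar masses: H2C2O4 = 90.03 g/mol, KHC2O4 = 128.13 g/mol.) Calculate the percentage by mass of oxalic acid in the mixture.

31.33 %

n(NaOH) = 0.03043 × 0.5340 = 0.01625 mol
Let x = n(H2C2O4), y = n(KHC2O4).
Titrant: 2x + 1y = 0.01625;  mass: 90.03x + 128.13y = 1.319
Solving, x = 4.590 × 10^-3 mol, y = 7.069 × 10^-3 mol
mass of H2C2O4 = 4.590 × 10^-3 × 90.03 = 0.4133 g
% H2C2O4 = 0.4133 / 1.319 × 100 = 31.33 %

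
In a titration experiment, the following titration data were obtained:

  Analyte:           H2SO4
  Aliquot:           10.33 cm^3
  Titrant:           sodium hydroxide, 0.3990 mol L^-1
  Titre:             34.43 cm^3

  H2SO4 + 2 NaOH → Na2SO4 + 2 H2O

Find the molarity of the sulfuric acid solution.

n(NaOH) = 0.03443 L × 0.3990 mol/L = 0.01374 mol
From the 1:2 mole ratio, n(H2SO4) = 1/2 × 0.01374 = 6.869 × 10^-3 mol
[H2SO4] = 6.869 × 10^-3 mol / 0.01033 L = 0.6649 mol/L

0.6649 mol/L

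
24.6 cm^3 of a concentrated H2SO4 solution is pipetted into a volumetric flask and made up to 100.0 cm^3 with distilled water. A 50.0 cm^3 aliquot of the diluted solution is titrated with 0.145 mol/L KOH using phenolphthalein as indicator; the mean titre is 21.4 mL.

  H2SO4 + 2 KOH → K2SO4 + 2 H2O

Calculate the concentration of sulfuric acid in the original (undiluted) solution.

0.126 mol/L

n(KOH) = 0.0214 × 0.145 = 3.10 × 10^-3 mol
From the 1:2 ratio, n(H2SO4) in the aliquot = 1/2 × 3.10 × 10^-3 = 1.55 × 10^-3 mol
[H2SO4]_dilute = 1.55 × 10^-3 / 0.0500 = 0.0310 mol/L
Dilution factor = 100.0 / 24.6 = 4.065
[H2SO4]_stock = 0.0310 × 4.065 = 0.126 mol/L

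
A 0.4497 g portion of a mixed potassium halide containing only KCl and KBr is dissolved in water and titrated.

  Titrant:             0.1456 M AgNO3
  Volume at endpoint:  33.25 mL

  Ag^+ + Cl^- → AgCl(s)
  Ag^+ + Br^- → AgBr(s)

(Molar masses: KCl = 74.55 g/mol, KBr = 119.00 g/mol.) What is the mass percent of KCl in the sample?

n(AgNO3) = 0.03325 × 0.1456 = 4.841 × 10^-3 mol
Let x = n(KCl), y = n(KBr).
Titrant: 1x + 1y = 4.841 × 10^-3;  mass: 74.55x + 119.00y = 0.4497
Solving, x = 2.844 × 10^-3 mol, y = 1.997 × 10^-3 mol
mass of KCl = 2.844 × 10^-3 × 74.55 = 0.2120 g
% KCl = 0.2120 / 0.4497 × 100 = 47.14 %

47.14 %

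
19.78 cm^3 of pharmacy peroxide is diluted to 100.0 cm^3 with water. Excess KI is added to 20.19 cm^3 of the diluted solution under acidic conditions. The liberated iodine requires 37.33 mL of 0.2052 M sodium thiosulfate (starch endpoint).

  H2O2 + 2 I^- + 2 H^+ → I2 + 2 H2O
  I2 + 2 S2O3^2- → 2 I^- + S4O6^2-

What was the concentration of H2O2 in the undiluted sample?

n(S2O3^2-) = 0.03733 × 0.2052 = 7.660 × 10^-3 mol
n(I2) = n(S2O3^2-)/2 = 3.830 × 10^-3 mol
n(H2O2) in the aliquot = 3.830 × 10^-3 mol (1:1 ratio)
[H2O2]_dilute = 3.830 × 10^-3 / 0.02019 = 0.1897 mol/L
[H2O2]_original = 0.1897 × 100.0/19.78 = 0.9591 mol/L

0.9591 M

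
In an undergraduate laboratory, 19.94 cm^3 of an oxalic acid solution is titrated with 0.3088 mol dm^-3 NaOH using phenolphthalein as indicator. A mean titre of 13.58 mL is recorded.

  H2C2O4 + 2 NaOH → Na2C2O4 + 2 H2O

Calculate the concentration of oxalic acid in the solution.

0.1052 mol/L

n(NaOH) = 0.01358 L × 0.3088 mol/L = 4.194 × 10^-3 mol
From the 1:2 mole ratio, n(H2C2O4) = 1/2 × 4.194 × 10^-3 = 2.097 × 10^-3 mol
[H2C2O4] = 2.097 × 10^-3 mol / 0.01994 L = 0.1052 mol/L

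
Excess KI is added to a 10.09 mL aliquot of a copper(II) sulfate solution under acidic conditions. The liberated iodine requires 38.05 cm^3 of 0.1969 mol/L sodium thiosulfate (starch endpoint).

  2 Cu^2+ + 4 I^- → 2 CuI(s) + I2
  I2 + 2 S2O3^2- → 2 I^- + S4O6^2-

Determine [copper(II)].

0.7425 mol/L

n(S2O3^2-) = 0.03805 × 0.1969 = 7.492 × 10^-3 mol
n(I2) = n(S2O3^2-)/2 = 3.746 × 10^-3 mol
From the 2:1 ratio, n(Cu2+) in the aliquot = 2/1 × 3.746 × 10^-3 = 7.492 × 10^-3 mol
[Cu2+] = 7.492 × 10^-3 / 0.01009 = 0.7425 mol/L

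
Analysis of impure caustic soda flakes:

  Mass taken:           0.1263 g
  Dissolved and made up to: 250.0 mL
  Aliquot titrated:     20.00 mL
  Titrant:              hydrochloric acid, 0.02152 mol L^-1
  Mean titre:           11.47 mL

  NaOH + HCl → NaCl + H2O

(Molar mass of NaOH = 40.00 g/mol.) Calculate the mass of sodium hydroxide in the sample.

n(HCl) per titration = 0.01147 × 0.02152 = 2.468 × 10^-4 mol
n(NaOH) in each aliquot = 2.468 × 10^-4 mol (1:1 ratio)
n(NaOH) in the whole flask = 2.468 × 10^-4 × 250.0/20.00 = 3.085 × 10^-3 mol
mass of NaOH = 3.085 × 10^-3 × 40.00 = 0.1234 g

0.1234 g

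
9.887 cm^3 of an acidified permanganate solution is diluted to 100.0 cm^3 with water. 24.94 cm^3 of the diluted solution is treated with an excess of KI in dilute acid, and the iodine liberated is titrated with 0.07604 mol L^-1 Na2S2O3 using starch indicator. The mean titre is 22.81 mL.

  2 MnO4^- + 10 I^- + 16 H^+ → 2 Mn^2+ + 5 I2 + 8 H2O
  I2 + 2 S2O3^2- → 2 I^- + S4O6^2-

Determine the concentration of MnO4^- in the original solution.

0.1407 mol/L

n(S2O3^2-) = 0.02281 × 0.07604 = 1.734 × 10^-3 mol
n(I2) = n(S2O3^2-)/2 = 8.672 × 10^-4 mol
From the 2:5 ratio, n(MnO4^-) in the aliquot = 2/5 × 8.672 × 10^-4 = 3.469 × 10^-4 mol
[MnO4^-]_dilute = 3.469 × 10^-4 / 0.02494 = 0.01391 mol/L
[MnO4^-]_original = 0.01391 × 100.0/9.887 = 0.1407 mol/L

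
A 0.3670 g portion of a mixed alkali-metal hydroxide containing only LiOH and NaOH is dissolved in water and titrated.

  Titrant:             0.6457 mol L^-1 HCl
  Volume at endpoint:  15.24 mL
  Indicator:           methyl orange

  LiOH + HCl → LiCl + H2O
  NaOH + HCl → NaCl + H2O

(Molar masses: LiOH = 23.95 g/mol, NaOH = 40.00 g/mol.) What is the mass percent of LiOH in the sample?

n(HCl) = 0.01524 × 0.6457 = 9.840 × 10^-3 mol
Let x = n(LiOH), y = n(NaOH).
Titrant: 1x + 1y = 9.840 × 10^-3;  mass: 23.95x + 40.00y = 0.3670
Solving, x = 1.658 × 10^-3 mol, y = 8.182 × 10^-3 mol
mass of LiOH = 1.658 × 10^-3 × 23.95 = 0.03972 g
% LiOH = 0.03972 / 0.3670 × 100 = 10.82 %

10.82 %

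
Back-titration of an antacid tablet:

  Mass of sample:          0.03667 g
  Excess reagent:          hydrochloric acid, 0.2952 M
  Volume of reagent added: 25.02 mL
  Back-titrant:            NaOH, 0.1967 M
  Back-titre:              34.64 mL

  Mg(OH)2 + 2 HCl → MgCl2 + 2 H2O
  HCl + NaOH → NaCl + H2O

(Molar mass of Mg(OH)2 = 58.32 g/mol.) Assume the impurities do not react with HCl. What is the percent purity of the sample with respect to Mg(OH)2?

n(HCl) added = 0.02502 × 0.2952 = 7.386 × 10^-3 mol
n(NaOH) used in back-titration = 0.03464 × 0.1967 = 6.814 × 10^-3 mol
n(HCl) left over = 6.814 × 10^-3 mol (1:1 ratio)
n(HCl) consumed by analyte = 7.386 × 10^-3 − 6.814 × 10^-3 = 5.722 × 10^-4 mol
From the 1:2 ratio, n(Mg(OH)2) = 1/2 × 5.722 × 10^-4 = 2.861 × 10^-4 mol
mass of Mg(OH)2 = 2.861 × 10^-4 × 58.32 = 0.01669 g
% Mg(OH)2 = 0.01669 / 0.03667 × 100 = 45.50 %

45.50 %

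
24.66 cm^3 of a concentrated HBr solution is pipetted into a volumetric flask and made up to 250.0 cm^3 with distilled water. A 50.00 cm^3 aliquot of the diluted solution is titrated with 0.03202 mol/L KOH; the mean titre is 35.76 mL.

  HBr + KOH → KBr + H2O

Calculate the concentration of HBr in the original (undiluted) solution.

n(KOH) = 0.03576 × 0.03202 = 1.145 × 10^-3 mol
n(HBr) in the aliquot = 1.145 × 10^-3 mol (1:1 ratio)
[HBr]_dilute = 1.145 × 10^-3 / 0.05000 = 0.02290 mol/L
Dilution factor = 250.0 / 24.66 = 10.14
[HBr]_stock = 0.02290 × 10.14 = 0.2322 mol/L

0.2322 mol/L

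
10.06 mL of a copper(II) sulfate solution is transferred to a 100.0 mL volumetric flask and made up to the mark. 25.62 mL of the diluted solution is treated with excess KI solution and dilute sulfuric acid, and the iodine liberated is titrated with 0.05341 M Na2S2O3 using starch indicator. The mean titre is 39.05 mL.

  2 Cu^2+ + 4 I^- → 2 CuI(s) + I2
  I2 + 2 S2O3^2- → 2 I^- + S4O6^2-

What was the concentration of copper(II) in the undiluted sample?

0.8092 M

n(S2O3^2-) = 0.03905 × 0.05341 = 2.086 × 10^-3 mol
n(I2) = n(S2O3^2-)/2 = 1.043 × 10^-3 mol
From the 2:1 ratio, n(Cu2+) in the aliquot = 2/1 × 1.043 × 10^-3 = 2.086 × 10^-3 mol
[Cu2+]_dilute = 2.086 × 10^-3 / 0.02562 = 0.08141 mol/L
[Cu2+]_original = 0.08141 × 100.0/10.06 = 0.8092 mol/L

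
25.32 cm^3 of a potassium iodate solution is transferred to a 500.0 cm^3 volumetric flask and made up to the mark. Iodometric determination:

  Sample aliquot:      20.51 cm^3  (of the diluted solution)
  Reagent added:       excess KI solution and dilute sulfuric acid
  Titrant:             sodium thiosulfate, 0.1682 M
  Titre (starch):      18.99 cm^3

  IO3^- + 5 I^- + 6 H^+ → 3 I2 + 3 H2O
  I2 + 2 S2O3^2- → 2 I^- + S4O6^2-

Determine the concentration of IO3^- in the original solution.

0.5126 M

n(S2O3^2-) = 0.01899 × 0.1682 = 3.194 × 10^-3 mol
n(I2) = n(S2O3^2-)/2 = 1.597 × 10^-3 mol
From the 1:3 ratio, n(IO3^-) in the aliquot = 1/3 × 1.597 × 10^-3 = 5.324 × 10^-4 mol
[IO3^-]_dilute = 5.324 × 10^-4 / 0.02051 = 0.02596 mol/L
[IO3^-]_original = 0.02596 × 500.0/25.32 = 0.5126 mol/L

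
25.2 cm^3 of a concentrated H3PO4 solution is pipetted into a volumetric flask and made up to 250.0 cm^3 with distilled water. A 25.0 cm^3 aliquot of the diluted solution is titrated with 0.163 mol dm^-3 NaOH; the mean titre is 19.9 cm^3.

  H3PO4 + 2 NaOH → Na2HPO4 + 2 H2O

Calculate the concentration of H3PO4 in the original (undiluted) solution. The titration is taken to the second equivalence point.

n(NaOH) = 0.0199 × 0.163 = 3.24 × 10^-3 mol
From the 1:2 ratio, n(H3PO4) in the aliquot = 1/2 × 3.24 × 10^-3 = 1.62 × 10^-3 mol
[H3PO4]_dilute = 1.62 × 10^-3 / 0.0250 = 0.0649 mol/L
Dilution factor = 250.0 / 25.2 = 9.921
[H3PO4]_stock = 0.0649 × 9.921 = 0.644 mol/L

0.644 mol/L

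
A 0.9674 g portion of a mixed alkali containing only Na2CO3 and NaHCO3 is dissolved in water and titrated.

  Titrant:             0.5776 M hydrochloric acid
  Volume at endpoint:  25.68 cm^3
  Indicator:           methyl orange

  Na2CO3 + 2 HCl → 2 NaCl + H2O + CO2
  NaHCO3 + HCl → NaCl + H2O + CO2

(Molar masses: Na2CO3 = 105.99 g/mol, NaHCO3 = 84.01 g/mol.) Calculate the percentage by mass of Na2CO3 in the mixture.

49.23 %

n(HCl) = 0.02568 × 0.5776 = 0.01483 mol
Let x = n(Na2CO3), y = n(NaHCO3).
Titrant: 2x + 1y = 0.01483;  mass: 105.99x + 84.01y = 0.9674
Solving, x = 4.493 × 10^-3 mol, y = 5.847 × 10^-3 mol
mass of Na2CO3 = 4.493 × 10^-3 × 105.99 = 0.4762 g
% Na2CO3 = 0.4762 / 0.9674 × 100 = 49.23 %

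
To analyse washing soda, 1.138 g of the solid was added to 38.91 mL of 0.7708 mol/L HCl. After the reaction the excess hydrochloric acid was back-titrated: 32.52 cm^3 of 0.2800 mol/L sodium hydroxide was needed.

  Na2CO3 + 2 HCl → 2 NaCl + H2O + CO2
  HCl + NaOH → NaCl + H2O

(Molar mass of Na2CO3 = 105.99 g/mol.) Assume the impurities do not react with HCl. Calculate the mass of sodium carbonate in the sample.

n(HCl) added = 0.03891 × 0.7708 = 0.02999 mol
n(NaOH) used in back-titration = 0.03252 × 0.2800 = 9.106 × 10^-3 mol
n(HCl) left over = 9.106 × 10^-3 mol (1:1 ratio)
n(HCl) consumed by analyte = 0.02999 − 9.106 × 10^-3 = 0.02089 mol
From the 1:2 ratio, n(Na2CO3) = 1/2 × 0.02089 = 0.01044 mol
mass of Na2CO3 = 0.01044 × 105.99 = 1.107 g

1.107 g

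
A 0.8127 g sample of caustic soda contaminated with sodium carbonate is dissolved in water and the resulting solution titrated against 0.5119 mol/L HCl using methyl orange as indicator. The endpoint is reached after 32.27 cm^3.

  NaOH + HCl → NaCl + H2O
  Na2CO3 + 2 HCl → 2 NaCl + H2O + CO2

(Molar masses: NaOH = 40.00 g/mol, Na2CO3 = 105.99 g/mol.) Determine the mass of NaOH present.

0.1931 g

n(HCl) = 0.03227 × 0.5119 = 0.01652 mol
Let x = n(NaOH), y = n(Na2CO3).
Titrant: 1x + 2y = 0.01652;  mass: 40.00x + 105.99y = 0.8127
Solving, x = 4.827 × 10^-3 mol, y = 5.846 × 10^-3 mol
mass of NaOH = 4.827 × 10^-3 × 40.00 = 0.1931 g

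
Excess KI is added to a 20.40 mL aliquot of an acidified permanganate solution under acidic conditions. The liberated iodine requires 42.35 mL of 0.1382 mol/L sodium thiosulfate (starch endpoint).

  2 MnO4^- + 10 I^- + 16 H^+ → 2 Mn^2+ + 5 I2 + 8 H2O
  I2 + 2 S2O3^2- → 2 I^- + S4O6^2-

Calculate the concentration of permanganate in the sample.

n(S2O3^2-) = 0.04235 × 0.1382 = 5.853 × 10^-3 mol
n(I2) = n(S2O3^2-)/2 = 2.926 × 10^-3 mol
From the 2:5 ratio, n(MnO4^-) in the aliquot = 2/5 × 2.926 × 10^-3 = 1.171 × 10^-3 mol
[MnO4^-] = 1.171 × 10^-3 / 0.02040 = 0.05738 mol/L

0.05738 mol/L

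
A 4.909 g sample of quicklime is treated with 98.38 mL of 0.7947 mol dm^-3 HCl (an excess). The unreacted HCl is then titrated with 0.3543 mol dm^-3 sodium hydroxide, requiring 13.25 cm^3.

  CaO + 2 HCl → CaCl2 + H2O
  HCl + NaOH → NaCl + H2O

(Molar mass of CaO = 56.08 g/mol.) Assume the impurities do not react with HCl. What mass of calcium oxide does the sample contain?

n(HCl) added = 0.09838 × 0.7947 = 0.07818 mol
n(NaOH) used in back-titration = 0.01325 × 0.3543 = 4.694 × 10^-3 mol
n(HCl) left over = 4.694 × 10^-3 mol (1:1 ratio)
n(HCl) consumed by analyte = 0.07818 − 4.694 × 10^-3 = 0.07349 mol
From the 1:2 ratio, n(CaO) = 1/2 × 0.07349 = 0.03674 mol
mass of CaO = 0.03674 × 56.08 = 2.061 g

2.061 g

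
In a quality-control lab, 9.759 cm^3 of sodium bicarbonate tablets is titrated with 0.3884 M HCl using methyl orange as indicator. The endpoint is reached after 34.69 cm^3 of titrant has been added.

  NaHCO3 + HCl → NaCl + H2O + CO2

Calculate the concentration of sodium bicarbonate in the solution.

1.381 M

n(HCl) = 0.03469 L × 0.3884 mol/L = 0.01347 mol
n(NaHCO3) = 0.01347 mol (1:1 mole ratio)
[NaHCO3] = 0.01347 mol / 0.009759 L = 1.381 mol/L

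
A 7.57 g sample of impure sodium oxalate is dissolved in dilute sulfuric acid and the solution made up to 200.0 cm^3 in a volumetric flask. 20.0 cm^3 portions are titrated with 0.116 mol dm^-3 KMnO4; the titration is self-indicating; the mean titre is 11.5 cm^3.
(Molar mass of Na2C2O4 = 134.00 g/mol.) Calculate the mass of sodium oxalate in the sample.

2 MnO4^- + 5 C2O4^2- + 16 H^+ → 2 Mn^2+ + 10 CO2 + 8 H2O
n(KMnO4) per titration = 0.0115 × 0.116 = 1.33 × 10^-3 mol
From the 5:2 ratio, n(Na2C2O4) in each aliquot = 5/2 × 1.33 × 10^-3 = 3.34 × 10^-3 mol
n(Na2C2O4) in the whole flask = 3.34 × 10^-3 × 200.0/20.0 = 0.0334 mol
mass of Na2C2O4 = 0.0334 × 134.00 = 4.47 g

4.47 g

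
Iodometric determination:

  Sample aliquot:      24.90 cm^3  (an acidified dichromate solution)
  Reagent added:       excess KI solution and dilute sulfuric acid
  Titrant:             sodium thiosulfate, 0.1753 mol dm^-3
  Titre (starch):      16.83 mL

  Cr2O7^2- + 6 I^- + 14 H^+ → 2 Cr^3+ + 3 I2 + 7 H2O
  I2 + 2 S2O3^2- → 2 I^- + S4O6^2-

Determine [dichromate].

0.01975 mol/L

n(S2O3^2-) = 0.01683 × 0.1753 = 2.950 × 10^-3 mol
n(I2) = n(S2O3^2-)/2 = 1.475 × 10^-3 mol
From the 1:3 ratio, n(Cr2O7^2-) in the aliquot = 1/3 × 1.475 × 10^-3 = 4.917 × 10^-4 mol
[Cr2O7^2-] = 4.917 × 10^-4 / 0.02490 = 0.01975 mol/L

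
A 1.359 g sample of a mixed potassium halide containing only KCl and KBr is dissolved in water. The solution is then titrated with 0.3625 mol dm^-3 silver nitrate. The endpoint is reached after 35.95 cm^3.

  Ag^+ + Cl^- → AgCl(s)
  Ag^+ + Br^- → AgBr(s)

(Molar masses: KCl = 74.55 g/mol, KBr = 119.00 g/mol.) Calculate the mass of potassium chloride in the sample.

0.3217 g

n(AgNO3) = 0.03595 × 0.3625 = 0.01303 mol
Let x = n(KCl), y = n(KBr).
Titrant: 1x + 1y = 0.01303;  mass: 74.55x + 119.00y = 1.359
Solving, x = 4.315 × 10^-3 mol, y = 8.717 × 10^-3 mol
mass of KCl = 4.315 × 10^-3 × 74.55 = 0.3217 g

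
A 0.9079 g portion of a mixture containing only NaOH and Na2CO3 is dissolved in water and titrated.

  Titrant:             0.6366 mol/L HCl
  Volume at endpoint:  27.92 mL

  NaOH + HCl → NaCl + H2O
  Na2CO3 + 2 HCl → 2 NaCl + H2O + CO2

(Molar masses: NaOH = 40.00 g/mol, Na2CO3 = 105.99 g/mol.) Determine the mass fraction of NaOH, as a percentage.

n(HCl) = 0.02792 × 0.6366 = 0.01777 mol
Let x = n(NaOH), y = n(Na2CO3).
Titrant: 1x + 2y = 0.01777;  mass: 40.00x + 105.99y = 0.9079
Solving, x = 2.618 × 10^-3 mol, y = 7.578 × 10^-3 mol
mass of NaOH = 2.618 × 10^-3 × 40.00 = 0.1047 g
% NaOH = 0.1047 / 0.9079 × 100 = 11.54 %

11.54 %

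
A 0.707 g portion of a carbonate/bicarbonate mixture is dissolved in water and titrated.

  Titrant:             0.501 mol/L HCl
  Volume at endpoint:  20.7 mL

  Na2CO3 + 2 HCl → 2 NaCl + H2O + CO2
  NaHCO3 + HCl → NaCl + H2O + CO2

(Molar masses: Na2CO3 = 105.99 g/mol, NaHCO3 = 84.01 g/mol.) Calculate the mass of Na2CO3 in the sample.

0.281 g

n(HCl) = 0.0207 × 0.501 = 0.0104 mol
Let x = n(Na2CO3), y = n(NaHCO3).
Titrant: 2x + 1y = 0.0104;  mass: 105.99x + 84.01y = 0.707
Solving, x = 2.65 × 10^-3 mol, y = 5.08 × 10^-3 mol
mass of Na2CO3 = 2.65 × 10^-3 × 105.99 = 0.281 g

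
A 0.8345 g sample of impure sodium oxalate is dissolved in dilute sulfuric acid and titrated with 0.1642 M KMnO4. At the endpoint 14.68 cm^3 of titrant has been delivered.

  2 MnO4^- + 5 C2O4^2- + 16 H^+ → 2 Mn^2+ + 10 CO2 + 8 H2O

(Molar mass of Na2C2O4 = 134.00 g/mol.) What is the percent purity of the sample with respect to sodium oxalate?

n(KMnO4) = 0.01468 L × 0.1642 mol/L = 2.410 × 10^-3 mol
From the 5:2 ratio, n(Na2C2O4) = 5/2 × 2.410 × 10^-3 = 6.026 × 10^-3 mol
mass of Na2C2O4 = 6.026 × 10^-3 × 134.00 g/mol = 0.8075 g
% Na2C2O4 = 0.8075 / 0.8345 × 100 = 96.76 %

96.76 %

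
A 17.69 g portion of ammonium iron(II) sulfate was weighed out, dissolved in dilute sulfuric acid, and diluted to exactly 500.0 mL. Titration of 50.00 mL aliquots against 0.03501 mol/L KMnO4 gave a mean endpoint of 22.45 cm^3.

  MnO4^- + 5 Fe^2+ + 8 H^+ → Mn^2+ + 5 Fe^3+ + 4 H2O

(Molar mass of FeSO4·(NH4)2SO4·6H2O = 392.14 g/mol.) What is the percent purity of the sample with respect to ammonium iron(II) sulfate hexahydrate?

n(KMnO4) per titration = 0.02245 × 0.03501 = 7.860 × 10^-4 mol
From the 5:1 ratio, n(FeSO4·(NH4)2SO4·6H2O) in each aliquot = 5/1 × 7.860 × 10^-4 = 3.930 × 10^-3 mol
n(FeSO4·(NH4)2SO4·6H2O) in the whole flask = 3.930 × 10^-3 × 500.0/50.00 = 0.03930 mol
mass of FeSO4·(NH4)2SO4·6H2O = 0.03930 × 392.14 = 15.41 g
% FeSO4·(NH4)2SO4·6H2O = 15.41 / 17.69 × 100 = 87.11 %

87.11 %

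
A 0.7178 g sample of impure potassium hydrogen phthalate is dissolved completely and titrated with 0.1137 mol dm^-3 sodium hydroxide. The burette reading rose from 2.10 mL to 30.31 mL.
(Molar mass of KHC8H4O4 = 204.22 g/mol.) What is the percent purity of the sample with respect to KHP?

91.26 %

KHC8H4O4 + NaOH → KNaC8H4O4 + H2O
n(NaOH) = 0.02821 L × 0.1137 mol/L = 3.207 × 10^-3 mol
n(KHC8H4O4) = 3.207 × 10^-3 mol (1:1 ratio)
mass of KHC8H4O4 = 3.207 × 10^-3 × 204.22 g/mol = 0.6550 g
% KHC8H4O4 = 0.6550 / 0.7178 × 100 = 91.26 %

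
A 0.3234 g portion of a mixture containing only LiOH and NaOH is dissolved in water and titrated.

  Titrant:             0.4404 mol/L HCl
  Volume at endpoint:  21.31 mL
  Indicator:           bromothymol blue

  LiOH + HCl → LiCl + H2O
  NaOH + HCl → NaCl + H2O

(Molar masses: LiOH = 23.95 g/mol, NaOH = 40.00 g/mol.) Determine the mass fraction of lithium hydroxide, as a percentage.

n(HCl) = 0.02131 × 0.4404 = 9.385 × 10^-3 mol
Let x = n(LiOH), y = n(NaOH).
Titrant: 1x + 1y = 9.385 × 10^-3;  mass: 23.95x + 40.00y = 0.3234
Solving, x = 3.240 × 10^-3 mol, y = 6.145 × 10^-3 mol
mass of LiOH = 3.240 × 10^-3 × 23.95 = 0.07759 g
% LiOH = 0.07759 / 0.3234 × 100 = 23.99 %

23.99 %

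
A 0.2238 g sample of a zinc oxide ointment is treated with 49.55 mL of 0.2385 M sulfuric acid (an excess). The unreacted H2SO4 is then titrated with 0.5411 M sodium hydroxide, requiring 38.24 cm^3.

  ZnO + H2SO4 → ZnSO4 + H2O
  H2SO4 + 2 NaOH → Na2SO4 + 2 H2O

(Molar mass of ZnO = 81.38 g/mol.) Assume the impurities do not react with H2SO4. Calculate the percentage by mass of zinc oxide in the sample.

53.52 %

n(H2SO4) added = 0.04955 × 0.2385 = 0.01182 mol
n(NaOH) used in back-titration = 0.03824 × 0.5411 = 0.02069 mol
From the 1:2 ratio, n(H2SO4) left over = 1/2 × 0.02069 = 0.01035 mol
n(H2SO4) consumed by analyte = 0.01182 − 0.01035 = 1.472 × 10^-3 mol
n(ZnO) = 1.472 × 10^-3 mol (1:1 ratio)
mass of ZnO = 1.472 × 10^-3 × 81.38 = 0.1198 g
% ZnO = 0.1198 / 0.2238 × 100 = 53.52 %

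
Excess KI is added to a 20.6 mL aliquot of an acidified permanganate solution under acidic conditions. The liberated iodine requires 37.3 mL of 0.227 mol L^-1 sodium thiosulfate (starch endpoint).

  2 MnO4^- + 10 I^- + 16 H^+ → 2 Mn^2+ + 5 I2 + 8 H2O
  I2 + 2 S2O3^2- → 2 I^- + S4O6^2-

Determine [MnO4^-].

n(S2O3^2-) = 0.0373 × 0.227 = 8.47 × 10^-3 mol
n(I2) = n(S2O3^2-)/2 = 4.23 × 10^-3 mol
From the 2:5 ratio, n(MnO4^-) in the aliquot = 2/5 × 4.23 × 10^-3 = 1.69 × 10^-3 mol
[MnO4^-] = 1.69 × 10^-3 / 0.0206 = 0.0822 mol/L

0.0822 mol/L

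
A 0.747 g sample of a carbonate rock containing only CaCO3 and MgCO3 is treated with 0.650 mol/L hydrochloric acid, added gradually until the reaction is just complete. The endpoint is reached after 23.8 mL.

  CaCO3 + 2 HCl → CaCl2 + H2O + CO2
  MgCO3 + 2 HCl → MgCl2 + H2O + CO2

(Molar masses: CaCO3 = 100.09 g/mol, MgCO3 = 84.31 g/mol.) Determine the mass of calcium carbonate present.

n(HCl) = 0.0238 × 0.650 = 0.0155 mol
Let x = n(CaCO3), y = n(MgCO3).
Titrant: 2x + 2y = 0.0155;  mass: 100.09x + 84.31y = 0.747
Solving, x = 6.01 × 10^-3 mol, y = 1.72 × 10^-3 mol
mass of CaCO3 = 6.01 × 10^-3 × 100.09 = 0.602 g

0.602 g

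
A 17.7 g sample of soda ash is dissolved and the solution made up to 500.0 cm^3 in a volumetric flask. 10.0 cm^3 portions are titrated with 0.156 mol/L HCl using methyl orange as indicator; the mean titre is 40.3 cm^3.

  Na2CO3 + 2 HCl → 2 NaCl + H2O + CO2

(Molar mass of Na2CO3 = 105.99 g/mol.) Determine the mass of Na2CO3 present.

16.7 g

n(HCl) per titration = 0.0403 × 0.156 = 6.29 × 10^-3 mol
From the 1:2 ratio, n(Na2CO3) in each aliquot = 1/2 × 6.29 × 10^-3 = 3.14 × 10^-3 mol
n(Na2CO3) in the whole flask = 3.14 × 10^-3 × 500.0/10.0 = 0.157 mol
mass of Na2CO3 = 0.157 × 105.99 = 16.7 g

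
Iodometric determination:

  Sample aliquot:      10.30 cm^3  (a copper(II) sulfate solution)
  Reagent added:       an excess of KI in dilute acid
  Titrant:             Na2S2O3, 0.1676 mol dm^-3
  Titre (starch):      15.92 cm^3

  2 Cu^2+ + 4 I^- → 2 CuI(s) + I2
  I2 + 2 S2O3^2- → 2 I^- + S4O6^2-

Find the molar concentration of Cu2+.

0.2590 mol/L

n(S2O3^2-) = 0.01592 × 0.1676 = 2.668 × 10^-3 mol
n(I2) = n(S2O3^2-)/2 = 1.334 × 10^-3 mol
From the 2:1 ratio, n(Cu2+) in the aliquot = 2/1 × 1.334 × 10^-3 = 2.668 × 10^-3 mol
[Cu2+] = 2.668 × 10^-3 / 0.01030 = 0.2590 mol/L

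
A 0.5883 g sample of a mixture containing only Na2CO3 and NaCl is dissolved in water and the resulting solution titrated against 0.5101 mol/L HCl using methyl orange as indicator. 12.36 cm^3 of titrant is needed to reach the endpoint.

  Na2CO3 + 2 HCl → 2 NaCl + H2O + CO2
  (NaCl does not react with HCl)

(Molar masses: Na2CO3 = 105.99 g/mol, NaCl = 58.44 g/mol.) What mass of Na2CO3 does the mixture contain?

n(HCl) = 0.01236 × 0.5101 = 6.305 × 10^-3 mol
Let x = n(Na2CO3), y = n(NaCl).
Titrant: 2x = 6.305 × 10^-3;  mass: 105.99x + 58.44y = 0.5883
Solving, x = 3.152 × 10^-3 mol, y = 4.349 × 10^-3 mol
mass of Na2CO3 = 3.152 × 10^-3 × 105.99 = 0.3341 g

0.3341 g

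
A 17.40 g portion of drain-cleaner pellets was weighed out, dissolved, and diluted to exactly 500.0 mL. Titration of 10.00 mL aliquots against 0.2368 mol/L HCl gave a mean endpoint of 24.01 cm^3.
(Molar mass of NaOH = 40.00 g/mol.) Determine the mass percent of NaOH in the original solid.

65.35 %

NaOH + HCl → NaCl + H2O
n(HCl) per titration = 0.02401 × 0.2368 = 5.686 × 10^-3 mol
n(NaOH) in each aliquot = 5.686 × 10^-3 mol (1:1 ratio)
n(NaOH) in the whole flask = 5.686 × 10^-3 × 500.0/10.00 = 0.2843 mol
mass of NaOH = 0.2843 × 40.00 = 11.37 g
% NaOH = 11.37 / 17.40 × 100 = 65.35 %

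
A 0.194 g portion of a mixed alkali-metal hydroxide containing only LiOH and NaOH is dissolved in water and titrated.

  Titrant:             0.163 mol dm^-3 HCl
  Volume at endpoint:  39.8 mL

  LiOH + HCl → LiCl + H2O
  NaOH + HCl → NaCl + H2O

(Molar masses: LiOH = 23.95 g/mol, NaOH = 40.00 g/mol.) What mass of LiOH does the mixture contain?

0.0977 g

n(HCl) = 0.0398 × 0.163 = 6.49 × 10^-3 mol
Let x = n(LiOH), y = n(NaOH).
Titrant: 1x + 1y = 6.49 × 10^-3;  mass: 23.95x + 40.00y = 0.194
Solving, x = 4.08 × 10^-3 mol, y = 2.41 × 10^-3 mol
mass of LiOH = 4.08 × 10^-3 × 23.95 = 0.0977 g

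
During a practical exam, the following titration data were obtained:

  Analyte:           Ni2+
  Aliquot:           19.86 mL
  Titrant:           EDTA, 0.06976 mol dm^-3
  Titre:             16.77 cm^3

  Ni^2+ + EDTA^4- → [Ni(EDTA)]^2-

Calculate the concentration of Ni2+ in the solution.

0.05891 mol/L

n(EDTA) = 0.01677 L × 0.06976 mol/L = 1.170 × 10^-3 mol
n(Ni2+) = 1.170 × 10^-3 mol (1:1 mole ratio)
[Ni2+] = 1.170 × 10^-3 mol / 0.01986 L = 0.05891 mol/L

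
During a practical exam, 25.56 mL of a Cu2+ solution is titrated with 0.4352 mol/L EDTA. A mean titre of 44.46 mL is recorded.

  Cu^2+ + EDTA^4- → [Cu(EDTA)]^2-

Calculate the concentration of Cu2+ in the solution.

0.7570 mol/L

n(EDTA) = 0.04446 L × 0.4352 mol/L = 0.01935 mol
n(Cu2+) = 0.01935 mol (1:1 mole ratio)
[Cu2+] = 0.01935 mol / 0.02556 L = 0.7570 mol/L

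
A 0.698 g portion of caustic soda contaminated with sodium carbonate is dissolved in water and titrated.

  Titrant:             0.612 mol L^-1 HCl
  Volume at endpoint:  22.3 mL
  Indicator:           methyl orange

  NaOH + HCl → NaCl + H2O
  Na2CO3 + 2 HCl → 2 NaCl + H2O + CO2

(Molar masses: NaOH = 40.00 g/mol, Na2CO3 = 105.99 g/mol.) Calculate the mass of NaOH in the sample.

0.0777 g

n(HCl) = 0.0223 × 0.612 = 0.0136 mol
Let x = n(NaOH), y = n(Na2CO3).
Titrant: 1x + 2y = 0.0136;  mass: 40.00x + 105.99y = 0.698
Solving, x = 1.94 × 10^-3 mol, y = 5.85 × 10^-3 mol
mass of NaOH = 1.94 × 10^-3 × 40.00 = 0.0777 g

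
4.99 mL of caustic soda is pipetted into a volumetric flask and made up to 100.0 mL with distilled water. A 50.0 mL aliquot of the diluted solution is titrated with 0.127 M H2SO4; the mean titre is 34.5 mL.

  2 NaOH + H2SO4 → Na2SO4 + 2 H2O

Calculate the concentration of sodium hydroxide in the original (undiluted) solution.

3.51 M

n(H2SO4) = 0.0345 × 0.127 = 4.38 × 10^-3 mol
From the 2:1 ratio, n(NaOH) in the aliquot = 2/1 × 4.38 × 10^-3 = 8.76 × 10^-3 mol
[NaOH]_dilute = 8.76 × 10^-3 / 0.0500 = 0.175 mol/L
Dilution factor = 100.0 / 4.99 = 20.04
[NaOH]_stock = 0.175 × 20.04 = 3.51 mol/L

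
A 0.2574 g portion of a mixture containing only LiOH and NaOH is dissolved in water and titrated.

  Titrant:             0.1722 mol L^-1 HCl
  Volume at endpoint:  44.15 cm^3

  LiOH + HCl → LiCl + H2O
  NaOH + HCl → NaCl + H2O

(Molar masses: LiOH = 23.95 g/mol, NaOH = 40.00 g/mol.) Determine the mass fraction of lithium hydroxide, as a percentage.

n(HCl) = 0.04415 × 0.1722 = 7.603 × 10^-3 mol
Let x = n(LiOH), y = n(NaOH).
Titrant: 1x + 1y = 7.603 × 10^-3;  mass: 23.95x + 40.00y = 0.2574
Solving, x = 2.910 × 10^-3 mol, y = 4.693 × 10^-3 mol
mass of LiOH = 2.910 × 10^-3 × 23.95 = 0.06969 g
% LiOH = 0.06969 / 0.2574 × 100 = 27.08 %

27.08 %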